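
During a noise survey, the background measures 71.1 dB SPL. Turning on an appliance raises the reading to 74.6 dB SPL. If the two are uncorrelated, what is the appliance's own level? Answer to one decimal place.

Remove the background by subtracting linear intensities:
L_src = 10·log₁₀(10^(74.6/10) − 10^(71.1/10)) = 10·log₁₀(15960000) = 72.0 dB SPL.

72.0 dB SPL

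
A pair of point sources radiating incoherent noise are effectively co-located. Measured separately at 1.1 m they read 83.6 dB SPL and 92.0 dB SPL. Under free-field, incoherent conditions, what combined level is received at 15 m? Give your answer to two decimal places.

Combined at 1.1 m: 10·log₁₀(10^(83.6/10)+10^(92.0/10)) = 92.586 dB SPL.
Then apply −20·log₁₀(15/1.1) = -22.694 dB → 69.89 dB SPL.

69.89 dB SPL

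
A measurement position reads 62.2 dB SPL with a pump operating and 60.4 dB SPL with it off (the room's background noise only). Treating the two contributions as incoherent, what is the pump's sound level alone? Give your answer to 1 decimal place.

Subtract intensities: L_src = 10·log₁₀(10^(L_total/10) − 10^(L_bg/10)).
L_src = 10·log₁₀(10^(62.2/10) − 10^(60.4/10)) = 10·log₁₀(563100) = 57.5 dB SPL.

57.5 dB SPL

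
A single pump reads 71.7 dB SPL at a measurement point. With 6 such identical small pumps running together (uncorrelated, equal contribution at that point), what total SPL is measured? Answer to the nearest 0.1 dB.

79.5 dB SPL

6 equal incoherent sources raise the level by 10·log₁₀(6) = 7.78 dB.
L_total = 71.7 + 7.78 = 79.5 dB SPL.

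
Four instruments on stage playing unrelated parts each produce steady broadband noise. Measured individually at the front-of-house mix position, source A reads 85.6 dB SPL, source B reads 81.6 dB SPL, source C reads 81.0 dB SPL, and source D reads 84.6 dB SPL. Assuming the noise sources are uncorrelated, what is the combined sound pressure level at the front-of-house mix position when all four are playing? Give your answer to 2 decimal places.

Uncorrelated sources add in intensity (power), not in dB.
L_total = 10·log₁₀(10^(85.6/10) + 10^(81.6/10) + 10^(81.0/10) + 10^(84.6/10)) = 10·log₁₀(921900000) = 89.65 dB SPL.

89.65 dB SPL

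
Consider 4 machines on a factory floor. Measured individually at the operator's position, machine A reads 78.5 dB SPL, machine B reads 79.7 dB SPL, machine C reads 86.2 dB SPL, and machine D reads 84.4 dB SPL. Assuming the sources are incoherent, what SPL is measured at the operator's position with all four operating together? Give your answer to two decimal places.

Add the sources as powers (linear), then convert back to dB:
L_total = 10·log₁₀(10^(78.5/10) + 10^(79.7/10) + 10^(86.2/10) + 10^(84.4/10)) = 10·log₁₀(856400000) = 89.33 dB SPL.

89.33 dB SPL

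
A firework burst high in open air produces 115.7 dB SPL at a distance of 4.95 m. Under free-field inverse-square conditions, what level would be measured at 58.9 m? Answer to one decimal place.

94.2 dB SPL

For a point source in a free field, ΔL = −20·log₁₀(d₂/d₁).
ΔL = −20·log₁₀(58.9/4.95) = -21.51 dB, so L₂ = 115.7 + (-21.51) = 94.2 dB SPL.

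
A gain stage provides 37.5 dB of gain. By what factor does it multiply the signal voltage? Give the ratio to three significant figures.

Voltage ratio = 10^(dB/20).
10^(37.5/20) = 10^(1.875) = 75.0.

75.0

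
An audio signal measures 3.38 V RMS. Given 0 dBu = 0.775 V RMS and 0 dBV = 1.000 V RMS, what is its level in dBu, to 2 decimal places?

dBu = 20·log₁₀(V / 0.775 V).
20·log₁₀(3.38/0.775) = +12.79 dBu.

+12.79 dBu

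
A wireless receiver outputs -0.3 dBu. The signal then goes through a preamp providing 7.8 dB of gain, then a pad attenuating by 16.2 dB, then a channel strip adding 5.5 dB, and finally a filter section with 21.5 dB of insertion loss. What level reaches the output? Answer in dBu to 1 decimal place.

Cascaded gains and losses add directly in dB.
-0.3 + 7.8 − 16.2 + 5.5 − 21.5 = -24.7 dBu.

-24.7 dBu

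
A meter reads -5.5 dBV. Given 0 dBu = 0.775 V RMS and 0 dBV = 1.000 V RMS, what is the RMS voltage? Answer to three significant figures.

V = 1.000 V × 10^(-5.5/20).
= 1.000 × 0.5309 = 0.531 V.

0.531 V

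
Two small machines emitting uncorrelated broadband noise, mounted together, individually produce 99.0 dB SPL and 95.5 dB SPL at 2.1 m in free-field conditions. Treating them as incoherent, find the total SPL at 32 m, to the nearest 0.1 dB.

Combined at 2.1 m: 10·log₁₀(10^(99.0/10)+10^(95.5/10)) = 100.60 dB SPL.
Then apply −20·log₁₀(32/2.1) = -23.66 dB → 76.9 dB SPL.

76.9 dB SPL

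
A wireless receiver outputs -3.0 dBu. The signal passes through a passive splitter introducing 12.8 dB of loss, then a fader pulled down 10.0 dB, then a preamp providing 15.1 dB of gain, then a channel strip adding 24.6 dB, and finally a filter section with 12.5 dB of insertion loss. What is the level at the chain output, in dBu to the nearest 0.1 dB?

Gain stages sum in dB:
-3.0 − 12.8 − 10.0 + 15.1 + 24.6 − 12.5 = +1.4 dBu.

+1.4 dBu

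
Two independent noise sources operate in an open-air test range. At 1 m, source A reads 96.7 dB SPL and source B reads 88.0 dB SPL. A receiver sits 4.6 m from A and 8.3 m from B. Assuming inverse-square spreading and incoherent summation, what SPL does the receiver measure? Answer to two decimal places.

At the listener: L_A = 96.7 − 20·log₁₀(4.6) = 83.445 dB; L_B = 88.0 − 20·log₁₀(8.3) = 69.618 dB.
Combined: 10·log₁₀(10^(83.445/10)+10^(69.618/10)) = 83.62 dB SPL.

83.62 dB SPL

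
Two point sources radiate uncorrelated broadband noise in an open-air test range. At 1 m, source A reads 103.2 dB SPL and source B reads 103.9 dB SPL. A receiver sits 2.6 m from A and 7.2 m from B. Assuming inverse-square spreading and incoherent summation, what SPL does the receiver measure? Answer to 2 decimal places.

95.52 dB SPL

At the listener: L_A = 103.2 − 20·log₁₀(2.6) = 94.901 dB; L_B = 103.9 − 20·log₁₀(7.2) = 86.753 dB.
Combined: 10·log₁₀(10^(94.901/10)+10^(86.753/10)) = 95.52 dB SPL.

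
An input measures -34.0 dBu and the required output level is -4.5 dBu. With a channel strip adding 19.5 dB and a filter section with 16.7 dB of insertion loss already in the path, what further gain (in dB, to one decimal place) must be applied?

26.7 dB

The required make-up gain is the shortfall in the dB sum.
G = -4.5 − (-34.0) − 19.5 + 16.7 = 26.7 dB.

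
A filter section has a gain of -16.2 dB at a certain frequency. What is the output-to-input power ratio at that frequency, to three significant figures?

0.0240

Power ratio = 10^(dB/10).
10^(-16.2/10) = 10^(-1.620) = 0.0240.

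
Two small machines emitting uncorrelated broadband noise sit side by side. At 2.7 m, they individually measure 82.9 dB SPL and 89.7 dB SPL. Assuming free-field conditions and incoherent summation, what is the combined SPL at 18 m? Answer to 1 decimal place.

74.0 dB SPL

Combined at 2.7 m: 10·log₁₀(10^(82.9/10)+10^(89.7/10)) = 90.52 dB SPL.
Then apply −20·log₁₀(18/2.7) = -16.48 dB → 74.0 dB SPL.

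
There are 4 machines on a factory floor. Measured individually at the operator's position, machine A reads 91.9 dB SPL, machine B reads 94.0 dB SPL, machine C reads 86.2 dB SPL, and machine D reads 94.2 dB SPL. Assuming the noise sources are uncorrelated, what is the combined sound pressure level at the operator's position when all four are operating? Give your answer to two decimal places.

98.52 dB SPL

Uncorrelated sources add in intensity (power), not in dB.
L_total = 10·log₁₀(10^(91.9/10) + 10^(94.0/10) + 10^(86.2/10) + 10^(94.2/10)) = 10·log₁₀(7108000000) = 98.52 dB SPL.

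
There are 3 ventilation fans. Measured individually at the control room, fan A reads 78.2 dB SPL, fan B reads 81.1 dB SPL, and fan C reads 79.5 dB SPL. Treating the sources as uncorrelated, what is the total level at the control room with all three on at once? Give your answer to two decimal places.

Add the sources as powers (linear), then convert back to dB:
L_total = 10·log₁₀(10^(78.2/10) + 10^(81.1/10) + 10^(79.5/10)) = 10·log₁₀(284000000) = 84.53 dB SPL.

84.53 dB SPL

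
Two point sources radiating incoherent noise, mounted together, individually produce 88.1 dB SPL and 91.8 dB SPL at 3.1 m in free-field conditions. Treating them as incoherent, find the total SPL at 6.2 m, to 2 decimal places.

87.32 dB SPL

Combined at 3.1 m: 10·log₁₀(10^(88.1/10)+10^(91.8/10)) = 93.343 dB SPL.
Then apply −20·log₁₀(6.2/3.1) = -6.021 dB → 87.32 dB SPL.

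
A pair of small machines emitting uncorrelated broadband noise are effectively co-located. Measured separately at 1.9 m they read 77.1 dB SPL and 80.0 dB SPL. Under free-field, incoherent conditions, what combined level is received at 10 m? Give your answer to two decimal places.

Combined at 1.9 m: 10·log₁₀(10^(77.1/10)+10^(80.0/10)) = 81.798 dB SPL.
Then apply −20·log₁₀(10/1.9) = -14.425 dB → 67.37 dB SPL.

67.37 dB SPL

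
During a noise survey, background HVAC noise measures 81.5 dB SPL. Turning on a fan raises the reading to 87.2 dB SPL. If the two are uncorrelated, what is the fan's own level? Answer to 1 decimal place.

Subtract intensities: L_src = 10·log₁₀(10^(L_total/10) − 10^(L_bg/10)).
L_src = 10·log₁₀(10^(87.2/10) − 10^(81.5/10)) = 10·log₁₀(383600000) = 85.8 dB SPL.

85.8 dB SPL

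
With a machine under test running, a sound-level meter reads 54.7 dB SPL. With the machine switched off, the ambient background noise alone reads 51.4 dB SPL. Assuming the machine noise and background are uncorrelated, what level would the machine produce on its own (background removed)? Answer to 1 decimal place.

Background correction is a power subtraction:
L_src = 10·log₁₀(10^(54.7/10) − 10^(51.4/10)) = 10·log₁₀(157100) = 52.0 dB SPL.

52.0 dB SPL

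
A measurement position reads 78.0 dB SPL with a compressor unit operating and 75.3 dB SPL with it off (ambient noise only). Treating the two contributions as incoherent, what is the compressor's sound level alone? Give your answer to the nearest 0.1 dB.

74.7 dB SPL

Background correction is a power subtraction:
L_src = 10·log₁₀(10^(78.0/10) − 10^(75.3/10)) = 10·log₁₀(29210000) = 74.7 dB SPL.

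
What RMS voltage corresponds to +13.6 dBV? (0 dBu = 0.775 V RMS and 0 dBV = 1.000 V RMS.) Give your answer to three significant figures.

V = 1.000 V × 10^(+13.6/20).
= 1.000 × 4.786 = 4.79 V.

4.79 V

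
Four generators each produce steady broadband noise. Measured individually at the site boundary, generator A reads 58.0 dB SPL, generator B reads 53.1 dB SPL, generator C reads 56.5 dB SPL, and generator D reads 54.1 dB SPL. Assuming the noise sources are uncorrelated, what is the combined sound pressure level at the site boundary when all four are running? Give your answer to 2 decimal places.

61.87 dB SPL

Incoherent sources sum as intensities:
L_total = 10·log₁₀(10^(58.0/10) + 10^(53.1/10) + 10^(56.5/10) + 10^(54.1/10)) = 10·log₁₀(1539000) = 61.87 dB SPL.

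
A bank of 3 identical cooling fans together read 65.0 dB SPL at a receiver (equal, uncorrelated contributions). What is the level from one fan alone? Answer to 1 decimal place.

60.2 dB SPL

3 equal incoherent sources add 10·log₁₀(3) = 4.77 dB over one source.
L_one = 65.0 − 4.77 = 60.2 dB SPL.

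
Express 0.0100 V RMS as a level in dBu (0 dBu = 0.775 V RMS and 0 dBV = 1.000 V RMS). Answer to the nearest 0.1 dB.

dBu = 20·log₁₀(V / 0.775 V).
20·log₁₀(0.0100/0.775) = -37.8 dBu.

-37.8 dBu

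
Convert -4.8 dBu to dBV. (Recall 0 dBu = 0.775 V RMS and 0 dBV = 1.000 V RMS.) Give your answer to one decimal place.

The offset between the scales is 20·log₁₀(0.775/1.000) = −2.214 dB.
So dBV = -4.8 − 2.214 = -7.0 dBV.

-7.0 dBV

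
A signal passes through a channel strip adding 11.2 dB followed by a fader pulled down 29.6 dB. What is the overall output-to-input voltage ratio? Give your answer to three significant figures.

Net gain = 11.2 + (−29.6) = -18.4 dB.
Voltage ratio = 10^(-18.4/20) = 0.120.

0.120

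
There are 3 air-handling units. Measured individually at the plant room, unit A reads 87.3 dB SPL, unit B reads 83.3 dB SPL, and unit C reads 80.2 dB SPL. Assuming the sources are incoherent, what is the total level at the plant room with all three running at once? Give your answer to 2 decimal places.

Incoherent sources sum as intensities:
L_total = 10·log₁₀(10^(87.3/10) + 10^(83.3/10) + 10^(80.2/10)) = 10·log₁₀(855500000) = 89.32 dB SPL.

89.32 dB SPL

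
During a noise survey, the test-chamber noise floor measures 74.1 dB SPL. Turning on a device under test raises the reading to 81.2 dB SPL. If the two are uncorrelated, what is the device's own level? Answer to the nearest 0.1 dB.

Subtract intensities: L_src = 10·log₁₀(10^(L_total/10) − 10^(L_bg/10)).
L_src = 10·log₁₀(10^(81.2/10) − 10^(74.1/10)) = 10·log₁₀(106100000) = 80.3 dB SPL.

80.3 dB SPL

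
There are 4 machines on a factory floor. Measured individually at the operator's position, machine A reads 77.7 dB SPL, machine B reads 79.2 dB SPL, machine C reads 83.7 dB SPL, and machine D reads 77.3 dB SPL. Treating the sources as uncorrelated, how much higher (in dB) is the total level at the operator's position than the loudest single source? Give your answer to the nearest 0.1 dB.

Incoherent sources sum as intensities:
L_total = 10·log₁₀(10^(77.7/10) + 10^(79.2/10) + 10^(83.7/10) + 10^(77.3/10)) = 86.34 dB SPL.
Excess over the loudest (83.7 dB): 86.34 − 83.7 = 2.6 dB.

2.6 dB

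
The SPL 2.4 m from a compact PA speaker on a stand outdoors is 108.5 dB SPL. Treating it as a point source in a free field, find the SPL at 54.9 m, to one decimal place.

81.3 dB SPL

Free-field point source: level drops by 20·log₁₀ of the distance ratio.
ΔL = −20·log₁₀(54.9/2.4) = -27.19 dB, so L₂ = 108.5 + (-27.19) = 81.3 dB SPL.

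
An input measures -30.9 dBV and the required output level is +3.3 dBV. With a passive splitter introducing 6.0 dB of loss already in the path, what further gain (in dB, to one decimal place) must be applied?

40.2 dB

The required make-up gain is the shortfall in the dB sum.
G = +3.3 − (-30.9) + 6.0 = 40.2 dB.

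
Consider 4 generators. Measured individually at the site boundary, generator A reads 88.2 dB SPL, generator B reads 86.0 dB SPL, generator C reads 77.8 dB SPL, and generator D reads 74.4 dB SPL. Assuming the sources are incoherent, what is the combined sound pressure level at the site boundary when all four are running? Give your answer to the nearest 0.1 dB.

Add the sources as powers (linear), then convert back to dB:
L_total = 10·log₁₀(10^(88.2/10) + 10^(86.0/10) + 10^(77.8/10) + 10^(74.4/10)) = 10·log₁₀(1147000000) = 90.6 dB SPL.

90.6 dB SPL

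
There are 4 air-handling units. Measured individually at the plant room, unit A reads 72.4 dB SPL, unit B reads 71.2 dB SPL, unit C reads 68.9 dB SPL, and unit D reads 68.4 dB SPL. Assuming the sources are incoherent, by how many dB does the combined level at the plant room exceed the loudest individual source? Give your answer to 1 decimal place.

4.2 dB

Incoherent sources sum as intensities:
L_total = 10·log₁₀(10^(72.4/10) + 10^(71.2/10) + 10^(68.9/10) + 10^(68.4/10)) = 76.56 dB SPL.
Excess over the loudest (72.4 dB): 76.56 − 72.4 = 4.2 dB.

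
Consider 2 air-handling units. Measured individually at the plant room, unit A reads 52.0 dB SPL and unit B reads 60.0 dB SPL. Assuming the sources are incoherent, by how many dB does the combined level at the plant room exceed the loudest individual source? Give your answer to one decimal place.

0.6 dB

Uncorrelated sources add in intensity (power), not in dB.
L_total = 10·log₁₀(10^(52.0/10) + 10^(60.0/10)) = 60.64 dB SPL.
Excess over the loudest (60.0 dB): 60.64 − 60.0 = 0.6 dB.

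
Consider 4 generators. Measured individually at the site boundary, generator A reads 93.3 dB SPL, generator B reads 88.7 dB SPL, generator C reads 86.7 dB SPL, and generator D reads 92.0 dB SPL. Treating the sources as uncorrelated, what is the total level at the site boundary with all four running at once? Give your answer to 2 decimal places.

96.93 dB SPL

Add the sources as powers (linear), then convert back to dB:
L_total = 10·log₁₀(10^(93.3/10) + 10^(88.7/10) + 10^(86.7/10) + 10^(92.0/10)) = 10·log₁₀(4932000000) = 96.93 dB SPL.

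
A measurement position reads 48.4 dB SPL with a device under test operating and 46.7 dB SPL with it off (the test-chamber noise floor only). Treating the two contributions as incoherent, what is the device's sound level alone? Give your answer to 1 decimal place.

43.5 dB SPL

Remove the background by subtracting linear intensities:
L_src = 10·log₁₀(10^(48.4/10) − 10^(46.7/10)) = 10·log₁₀(22410) = 43.5 dB SPL.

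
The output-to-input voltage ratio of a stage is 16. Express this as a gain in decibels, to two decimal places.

Voltage ratio → dB uses the 20·log₁₀ form:
20·log₁₀(16) = 24.08 dB.

24.08 dB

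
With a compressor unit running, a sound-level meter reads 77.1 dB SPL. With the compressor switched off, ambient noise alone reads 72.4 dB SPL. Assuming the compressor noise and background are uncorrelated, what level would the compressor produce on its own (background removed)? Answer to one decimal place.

Background correction is a power subtraction:
L_src = 10·log₁₀(10^(77.1/10) − 10^(72.4/10)) = 10·log₁₀(33910000) = 75.3 dB SPL.

75.3 dB SPL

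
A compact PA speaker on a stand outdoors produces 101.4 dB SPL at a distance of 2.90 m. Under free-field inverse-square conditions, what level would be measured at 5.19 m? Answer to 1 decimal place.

96.3 dB SPL

For a point source in a free field, ΔL = −20·log₁₀(d₂/d₁).
ΔL = −20·log₁₀(5.19/2.90) = -5.06 dB, so L₂ = 101.4 + (-5.06) = 96.3 dB SPL.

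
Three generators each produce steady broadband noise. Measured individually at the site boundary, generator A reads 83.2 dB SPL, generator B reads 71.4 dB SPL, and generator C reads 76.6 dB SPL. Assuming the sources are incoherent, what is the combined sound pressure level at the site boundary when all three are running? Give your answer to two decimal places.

Incoherent sources sum as intensities:
L_total = 10·log₁₀(10^(83.2/10) + 10^(71.4/10) + 10^(76.6/10)) = 10·log₁₀(268400000) = 84.29 dB SPL.

84.29 dB SPL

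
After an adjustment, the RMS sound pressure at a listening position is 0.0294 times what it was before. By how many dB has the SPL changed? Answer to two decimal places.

Sound pressure is an amplitude quantity: ΔL = 20·log₁₀(p₂/p₁).
20·log₁₀(0.0294) = -30.63 dB.

-30.63 dB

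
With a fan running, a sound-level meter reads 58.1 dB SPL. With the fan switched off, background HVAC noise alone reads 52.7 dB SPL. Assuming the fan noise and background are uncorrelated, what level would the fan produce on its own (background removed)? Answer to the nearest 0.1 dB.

Background correction is a power subtraction:
L_src = 10·log₁₀(10^(58.1/10) − 10^(52.7/10)) = 10·log₁₀(459400) = 56.6 dB SPL.

56.6 dB SPL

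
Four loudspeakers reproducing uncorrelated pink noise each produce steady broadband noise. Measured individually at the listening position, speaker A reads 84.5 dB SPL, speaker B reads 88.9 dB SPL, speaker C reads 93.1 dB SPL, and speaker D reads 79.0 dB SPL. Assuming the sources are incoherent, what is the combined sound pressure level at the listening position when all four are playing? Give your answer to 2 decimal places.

Add the sources as powers (linear), then convert back to dB:
L_total = 10·log₁₀(10^(84.5/10) + 10^(88.9/10) + 10^(93.1/10) + 10^(79.0/10)) = 10·log₁₀(3179000000) = 95.02 dB SPL.

95.02 dB SPL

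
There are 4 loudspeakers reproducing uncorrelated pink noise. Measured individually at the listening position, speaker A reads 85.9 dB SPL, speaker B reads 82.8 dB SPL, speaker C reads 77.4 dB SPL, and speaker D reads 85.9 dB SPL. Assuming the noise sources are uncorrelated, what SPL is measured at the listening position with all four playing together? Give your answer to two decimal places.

90.10 dB SPL

Add the sources as powers (linear), then convert back to dB:
L_total = 10·log₁₀(10^(85.9/10) + 10^(82.8/10) + 10^(77.4/10) + 10^(85.9/10)) = 10·log₁₀(1024000000) = 90.10 dB SPL.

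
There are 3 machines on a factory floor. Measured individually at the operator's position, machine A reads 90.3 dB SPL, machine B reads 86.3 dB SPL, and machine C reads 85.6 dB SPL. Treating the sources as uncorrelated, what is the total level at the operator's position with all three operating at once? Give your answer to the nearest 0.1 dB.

Incoherent sources sum as intensities:
L_total = 10·log₁₀(10^(90.3/10) + 10^(86.3/10) + 10^(85.6/10)) = 10·log₁₀(1861000000) = 92.7 dB SPL.

92.7 dB SPL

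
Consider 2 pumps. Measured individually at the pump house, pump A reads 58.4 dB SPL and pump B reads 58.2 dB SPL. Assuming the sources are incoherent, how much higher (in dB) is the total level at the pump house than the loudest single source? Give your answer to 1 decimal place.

2.9 dB

Uncorrelated sources add in intensity (power), not in dB.
L_total = 10·log₁₀(10^(58.4/10) + 10^(58.2/10)) = 61.31 dB SPL.
Excess over the loudest (58.4 dB): 61.31 − 58.4 = 2.9 dB.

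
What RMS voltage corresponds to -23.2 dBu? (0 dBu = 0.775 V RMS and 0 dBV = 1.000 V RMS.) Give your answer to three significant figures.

0.0536 V

V = 0.775 V × 10^(-23.2/20).
= 0.775 × 0.06918 = 0.0536 V.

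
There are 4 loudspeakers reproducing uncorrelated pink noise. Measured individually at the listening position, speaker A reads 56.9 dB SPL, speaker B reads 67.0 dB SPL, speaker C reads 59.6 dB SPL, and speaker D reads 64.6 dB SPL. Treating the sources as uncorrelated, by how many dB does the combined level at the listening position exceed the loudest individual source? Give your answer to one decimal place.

Uncorrelated sources add in intensity (power), not in dB.
L_total = 10·log₁₀(10^(56.9/10) + 10^(67.0/10) + 10^(59.6/10) + 10^(64.6/10)) = 69.68 dB SPL.
Excess over the loudest (67.0 dB): 69.68 − 67.0 = 2.7 dB.

2.7 dB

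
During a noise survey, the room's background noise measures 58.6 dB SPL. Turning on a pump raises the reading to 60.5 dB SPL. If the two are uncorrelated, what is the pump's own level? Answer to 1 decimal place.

56.0 dB SPL

Remove the background by subtracting linear intensities:
L_src = 10·log₁₀(10^(60.5/10) − 10^(58.6/10)) = 10·log₁₀(397600) = 56.0 dB SPL.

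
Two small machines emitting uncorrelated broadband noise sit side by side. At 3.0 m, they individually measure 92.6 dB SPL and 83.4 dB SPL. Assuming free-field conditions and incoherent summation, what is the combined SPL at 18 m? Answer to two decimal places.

Combined at 3.0 m: 10·log₁₀(10^(92.6/10)+10^(83.4/10)) = 93.093 dB SPL.
Then apply −20·log₁₀(18/3.0) = -15.563 dB → 77.53 dB SPL.

77.53 dB SPL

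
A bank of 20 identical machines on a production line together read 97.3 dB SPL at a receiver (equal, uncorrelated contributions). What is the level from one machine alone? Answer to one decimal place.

84.3 dB SPL

20 equal incoherent sources add 10·log₁₀(20) = 13.01 dB over one source.
L_one = 97.3 − 13.01 = 84.3 dB SPL.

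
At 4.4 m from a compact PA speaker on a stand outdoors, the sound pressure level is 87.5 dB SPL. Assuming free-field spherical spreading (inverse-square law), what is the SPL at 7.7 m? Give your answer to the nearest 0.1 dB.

Free-field point source: level drops by 20·log₁₀ of the distance ratio.
ΔL = −20·log₁₀(7.7/4.4) = -4.86 dB, so L₂ = 87.5 + (-4.86) = 82.6 dB SPL.

82.6 dB SPL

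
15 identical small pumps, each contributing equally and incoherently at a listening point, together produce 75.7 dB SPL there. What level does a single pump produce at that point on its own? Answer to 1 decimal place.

15 equal incoherent sources add 10·log₁₀(15) = 11.76 dB over one source.
L_one = 75.7 − 11.76 = 63.9 dB SPL.

63.9 dB SPL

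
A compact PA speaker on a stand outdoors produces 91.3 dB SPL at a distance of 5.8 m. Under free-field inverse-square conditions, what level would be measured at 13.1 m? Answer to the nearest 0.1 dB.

Inverse-square spreading gives ΔL = −20·log₁₀(d₂/d₁).
ΔL = −20·log₁₀(13.1/5.8) = -7.08 dB, so L₂ = 91.3 + (-7.08) = 84.2 dB SPL.

84.2 dB SPL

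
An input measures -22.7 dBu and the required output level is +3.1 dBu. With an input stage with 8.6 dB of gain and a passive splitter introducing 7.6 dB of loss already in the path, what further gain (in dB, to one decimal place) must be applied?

The required make-up gain is the shortfall in the dB sum.
G = +3.1 − (-22.7) − 8.6 + 7.6 = 24.8 dB.

24.8 dB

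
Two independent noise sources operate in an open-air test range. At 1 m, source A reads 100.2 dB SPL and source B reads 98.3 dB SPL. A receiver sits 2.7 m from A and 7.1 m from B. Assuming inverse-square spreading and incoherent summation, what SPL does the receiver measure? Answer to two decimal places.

91.96 dB SPL

At the listener: L_A = 100.2 − 20·log₁₀(2.7) = 91.573 dB; L_B = 98.3 − 20·log₁₀(7.1) = 81.275 dB.
Combined: 10·log₁₀(10^(91.573/10)+10^(81.275/10)) = 91.96 dB SPL.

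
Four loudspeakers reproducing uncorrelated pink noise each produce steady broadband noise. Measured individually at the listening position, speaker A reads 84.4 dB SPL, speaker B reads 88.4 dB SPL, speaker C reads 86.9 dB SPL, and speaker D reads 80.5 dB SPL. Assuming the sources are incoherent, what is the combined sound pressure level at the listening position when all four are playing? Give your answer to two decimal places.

Incoherent sources sum as intensities:
L_total = 10·log₁₀(10^(84.4/10) + 10^(88.4/10) + 10^(86.9/10) + 10^(80.5/10)) = 10·log₁₀(1569000000) = 91.96 dB SPL.

91.96 dB SPL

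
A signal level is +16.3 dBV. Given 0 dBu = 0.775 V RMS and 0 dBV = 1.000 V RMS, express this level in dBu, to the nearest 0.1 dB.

The offset between the scales is 20·log₁₀(0.775/1.000) = −2.214 dB.
So dBu = +16.3 + 2.214 = +18.5 dBu.

+18.5 dBu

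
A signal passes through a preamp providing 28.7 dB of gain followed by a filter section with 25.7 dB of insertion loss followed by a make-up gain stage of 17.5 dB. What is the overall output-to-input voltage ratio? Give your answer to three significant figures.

10.6

Net gain = 28.7 + (−25.7) + 17.5 = 20.5 dB.
Voltage ratio = 10^(20.5/20) = 10.6.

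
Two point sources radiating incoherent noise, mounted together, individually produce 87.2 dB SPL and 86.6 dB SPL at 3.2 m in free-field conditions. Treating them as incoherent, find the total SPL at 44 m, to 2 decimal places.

67.15 dB SPL

Combined at 3.2 m: 10·log₁₀(10^(87.2/10)+10^(86.6/10)) = 89.921 dB SPL.
Then apply −20·log₁₀(44/3.2) = -22.766 dB → 67.15 dB SPL.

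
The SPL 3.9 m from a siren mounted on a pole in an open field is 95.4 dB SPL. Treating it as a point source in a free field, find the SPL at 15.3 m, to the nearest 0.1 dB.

83.5 dB SPL

Inverse-square spreading gives ΔL = −20·log₁₀(d₂/d₁).
ΔL = −20·log₁₀(15.3/3.9) = -11.87 dB, so L₂ = 95.4 + (-11.87) = 83.5 dB SPL.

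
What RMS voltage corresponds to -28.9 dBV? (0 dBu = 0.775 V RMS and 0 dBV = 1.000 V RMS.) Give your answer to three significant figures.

0.0359 V

V = 1.000 V × 10^(-28.9/20).
= 1.000 × 0.03589 = 0.0359 V.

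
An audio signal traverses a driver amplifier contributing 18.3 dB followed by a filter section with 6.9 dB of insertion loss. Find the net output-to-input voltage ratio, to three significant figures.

3.72

Net gain = 18.3 + (−6.9) = 11.4 dB.
Voltage ratio = 10^(11.4/20) = 3.72.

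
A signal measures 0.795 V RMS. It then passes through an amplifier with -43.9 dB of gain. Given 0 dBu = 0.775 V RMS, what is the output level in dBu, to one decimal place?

Input level: 20·log₁₀(0.795/0.775) = 0.22 dBu.
Output: 0.22 − 43.9 = -43.7 dBu.

-43.7 dBu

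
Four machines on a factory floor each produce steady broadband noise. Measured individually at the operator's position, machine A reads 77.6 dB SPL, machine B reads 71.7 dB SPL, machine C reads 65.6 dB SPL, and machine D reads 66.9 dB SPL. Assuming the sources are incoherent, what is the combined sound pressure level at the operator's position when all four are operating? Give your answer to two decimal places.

79.08 dB SPL

Add the sources as powers (linear), then convert back to dB:
L_total = 10·log₁₀(10^(77.6/10) + 10^(71.7/10) + 10^(65.6/10) + 10^(66.9/10)) = 10·log₁₀(80860000) = 79.08 dB SPL.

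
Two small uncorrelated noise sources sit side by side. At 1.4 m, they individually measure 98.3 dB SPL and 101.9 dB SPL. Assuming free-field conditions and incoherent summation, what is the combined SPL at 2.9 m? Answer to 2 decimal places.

97.15 dB SPL

Combined at 1.4 m: 10·log₁₀(10^(98.3/10)+10^(101.9/10)) = 103.473 dB SPL.
Then apply −20·log₁₀(2.9/1.4) = -6.325 dB → 97.15 dB SPL.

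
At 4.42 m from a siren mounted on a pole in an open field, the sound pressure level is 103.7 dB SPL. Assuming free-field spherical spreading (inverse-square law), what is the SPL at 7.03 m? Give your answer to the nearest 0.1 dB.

99.7 dB SPL

Free-field point source: level drops by 20·log₁₀ of the distance ratio.
ΔL = −20·log₁₀(7.03/4.42) = -4.03 dB, so L₂ = 103.7 + (-4.03) = 99.7 dB SPL.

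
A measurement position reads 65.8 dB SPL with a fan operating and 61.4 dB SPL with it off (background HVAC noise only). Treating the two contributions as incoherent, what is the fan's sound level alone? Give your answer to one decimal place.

Background correction is a power subtraction:
L_src = 10·log₁₀(10^(65.8/10) − 10^(61.4/10)) = 10·log₁₀(2422000) = 63.8 dB SPL.

63.8 dB SPL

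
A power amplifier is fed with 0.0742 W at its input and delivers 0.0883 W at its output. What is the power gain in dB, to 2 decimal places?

0.76 dB

Power ratio → dB uses the 10·log₁₀ form:
10·log₁₀(0.0883/0.0742) = 10·log₁₀(1.190) = 0.76 dB.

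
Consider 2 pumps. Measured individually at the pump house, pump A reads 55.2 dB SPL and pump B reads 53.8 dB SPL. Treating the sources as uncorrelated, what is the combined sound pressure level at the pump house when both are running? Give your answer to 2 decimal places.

57.57 dB SPL

Incoherent sources sum as intensities:
L_total = 10·log₁₀(10^(55.2/10) + 10^(53.8/10)) = 10·log₁₀(571000) = 57.57 dB SPL.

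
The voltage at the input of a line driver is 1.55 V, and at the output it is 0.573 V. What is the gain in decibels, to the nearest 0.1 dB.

-8.6 dB

Voltage is an amplitude quantity, so gain = 20·log₁₀(V_out/V_in).
20·log₁₀(0.573/1.55) = 20·log₁₀(0.3697) = -8.6 dB.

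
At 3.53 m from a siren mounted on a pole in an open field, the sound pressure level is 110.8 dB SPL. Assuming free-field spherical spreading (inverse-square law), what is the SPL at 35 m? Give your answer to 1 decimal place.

Inverse-square spreading gives ΔL = −20·log₁₀(d₂/d₁).
ΔL = −20·log₁₀(35/3.53) = -19.93 dB, so L₂ = 110.8 + (-19.93) = 90.9 dB SPL.

90.9 dB SPL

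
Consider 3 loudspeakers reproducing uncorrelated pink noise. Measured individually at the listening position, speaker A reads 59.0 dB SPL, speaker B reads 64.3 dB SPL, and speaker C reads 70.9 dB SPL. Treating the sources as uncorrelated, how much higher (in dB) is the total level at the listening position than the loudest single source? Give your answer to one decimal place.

Add the sources as powers (linear), then convert back to dB:
L_total = 10·log₁₀(10^(59.0/10) + 10^(64.3/10) + 10^(70.9/10)) = 71.98 dB SPL.
Excess over the loudest (70.9 dB): 71.98 − 70.9 = 1.1 dB.

1.1 dB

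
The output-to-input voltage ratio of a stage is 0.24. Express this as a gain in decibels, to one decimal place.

-12.4 dB

Voltage is an amplitude quantity, so gain = 20·log₁₀(V_out/V_in).
20·log₁₀(0.24) = -12.4 dB.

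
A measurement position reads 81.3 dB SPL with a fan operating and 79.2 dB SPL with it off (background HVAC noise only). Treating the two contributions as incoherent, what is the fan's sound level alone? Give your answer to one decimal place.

Background correction is a power subtraction:
L_src = 10·log₁₀(10^(81.3/10) − 10^(79.2/10)) = 10·log₁₀(51720000) = 77.1 dB SPL.

77.1 dB SPL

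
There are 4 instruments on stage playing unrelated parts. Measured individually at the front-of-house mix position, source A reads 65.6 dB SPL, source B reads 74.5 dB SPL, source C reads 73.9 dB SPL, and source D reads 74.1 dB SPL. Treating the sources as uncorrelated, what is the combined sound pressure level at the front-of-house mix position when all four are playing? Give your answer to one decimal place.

79.1 dB SPL

Uncorrelated sources add in intensity (power), not in dB.
L_total = 10·log₁₀(10^(65.6/10) + 10^(74.5/10) + 10^(73.9/10) + 10^(74.1/10)) = 10·log₁₀(82070000) = 79.1 dB SPL.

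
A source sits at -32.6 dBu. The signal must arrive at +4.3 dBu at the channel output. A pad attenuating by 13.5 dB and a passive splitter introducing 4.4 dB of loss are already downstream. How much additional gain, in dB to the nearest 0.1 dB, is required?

54.8 dB

The required make-up gain is the shortfall in the dB sum.
G = +4.3 − (-32.6) + 13.5 + 4.4 = 54.8 dB.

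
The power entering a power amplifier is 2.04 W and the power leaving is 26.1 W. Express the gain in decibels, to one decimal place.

11.1 dB

For a power ratio, dB = 10·log₁₀(P₂/P₁).
10·log₁₀(26.1/2.04) = 10·log₁₀(12.79) = 11.1 dB.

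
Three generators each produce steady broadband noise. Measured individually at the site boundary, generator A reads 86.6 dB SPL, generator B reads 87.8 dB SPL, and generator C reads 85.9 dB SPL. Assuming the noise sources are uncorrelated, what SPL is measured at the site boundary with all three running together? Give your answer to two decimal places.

Uncorrelated sources add in intensity (power), not in dB.
L_total = 10·log₁₀(10^(86.6/10) + 10^(87.8/10) + 10^(85.9/10)) = 10·log₁₀(1449000000) = 91.61 dB SPL.

91.61 dB SPL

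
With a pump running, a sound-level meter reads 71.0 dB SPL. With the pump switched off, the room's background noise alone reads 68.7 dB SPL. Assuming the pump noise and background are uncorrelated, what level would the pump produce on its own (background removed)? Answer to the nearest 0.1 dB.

67.1 dB SPL

Subtract intensities: L_src = 10·log₁₀(10^(L_total/10) − 10^(L_bg/10)).
L_src = 10·log₁₀(10^(71.0/10) − 10^(68.7/10)) = 10·log₁₀(5176000) = 67.1 dB SPL.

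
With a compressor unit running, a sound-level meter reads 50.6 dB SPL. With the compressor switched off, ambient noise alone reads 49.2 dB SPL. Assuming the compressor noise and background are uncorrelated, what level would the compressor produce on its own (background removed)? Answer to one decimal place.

45.0 dB SPL

Remove the background by subtracting linear intensities:
L_src = 10·log₁₀(10^(50.6/10) − 10^(49.2/10)) = 10·log₁₀(31640) = 45.0 dB SPL.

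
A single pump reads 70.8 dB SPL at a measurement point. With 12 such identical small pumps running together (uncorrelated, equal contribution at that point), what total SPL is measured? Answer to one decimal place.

12 equal incoherent sources raise the level by 10·log₁₀(12) = 10.79 dB.
L_total = 70.8 + 10.79 = 81.6 dB SPL.

81.6 dB SPL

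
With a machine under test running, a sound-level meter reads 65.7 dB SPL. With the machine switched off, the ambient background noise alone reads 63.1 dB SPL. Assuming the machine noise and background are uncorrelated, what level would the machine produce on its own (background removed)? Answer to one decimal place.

62.2 dB SPL

Background correction is a power subtraction:
L_src = 10·log₁₀(10^(65.7/10) − 10^(63.1/10)) = 10·log₁₀(1674000) = 62.2 dB SPL.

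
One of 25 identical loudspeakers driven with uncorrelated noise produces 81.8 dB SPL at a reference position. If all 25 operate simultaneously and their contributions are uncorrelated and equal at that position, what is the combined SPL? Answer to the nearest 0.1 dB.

95.8 dB SPL

25 equal incoherent sources raise the level by 10·log₁₀(25) = 13.98 dB.
L_total = 81.8 + 13.98 = 95.8 dB SPL.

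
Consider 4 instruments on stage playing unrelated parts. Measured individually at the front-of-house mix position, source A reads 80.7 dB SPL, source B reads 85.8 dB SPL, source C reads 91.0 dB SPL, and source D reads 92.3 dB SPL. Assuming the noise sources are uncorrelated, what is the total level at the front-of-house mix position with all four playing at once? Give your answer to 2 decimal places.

95.38 dB SPL

Uncorrelated sources add in intensity (power), not in dB.
L_total = 10·log₁₀(10^(80.7/10) + 10^(85.8/10) + 10^(91.0/10) + 10^(92.3/10)) = 10·log₁₀(3455000000) = 95.38 dB SPL.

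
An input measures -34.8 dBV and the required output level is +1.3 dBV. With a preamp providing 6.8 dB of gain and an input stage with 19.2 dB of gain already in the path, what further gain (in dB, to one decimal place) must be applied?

The required make-up gain is the shortfall in the dB sum.
G = +1.3 − (-34.8) − 6.8 − 19.2 = 10.1 dB.

10.1 dB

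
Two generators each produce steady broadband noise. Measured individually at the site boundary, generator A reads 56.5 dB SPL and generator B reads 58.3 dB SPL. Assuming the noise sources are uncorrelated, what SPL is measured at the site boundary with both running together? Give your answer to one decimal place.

60.5 dB SPL

Incoherent sources sum as intensities:
L_total = 10·log₁₀(10^(56.5/10) + 10^(58.3/10)) = 10·log₁₀(1123000) = 60.5 dB SPL.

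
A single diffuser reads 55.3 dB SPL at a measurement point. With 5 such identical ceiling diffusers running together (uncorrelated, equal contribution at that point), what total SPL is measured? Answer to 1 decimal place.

62.3 dB SPL

5 equal incoherent sources raise the level by 10·log₁₀(5) = 6.99 dB.
L_total = 55.3 + 6.99 = 62.3 dB SPL.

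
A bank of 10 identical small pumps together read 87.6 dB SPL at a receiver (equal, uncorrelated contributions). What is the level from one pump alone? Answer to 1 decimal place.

10 equal incoherent sources add 10·log₁₀(10) = 10.00 dB over one source.
L_one = 87.6 − 10.00 = 77.6 dB SPL.

77.6 dB SPL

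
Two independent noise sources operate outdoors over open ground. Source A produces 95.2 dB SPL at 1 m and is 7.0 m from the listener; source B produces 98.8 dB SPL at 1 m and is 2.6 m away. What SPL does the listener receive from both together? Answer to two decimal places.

At the listener: L_A = 95.2 − 20·log₁₀(7.0) = 78.298 dB; L_B = 98.8 − 20·log₁₀(2.6) = 90.501 dB.
Combined: 10·log₁₀(10^(78.298/10)+10^(90.501/10)) = 90.75 dB SPL.

90.75 dB SPL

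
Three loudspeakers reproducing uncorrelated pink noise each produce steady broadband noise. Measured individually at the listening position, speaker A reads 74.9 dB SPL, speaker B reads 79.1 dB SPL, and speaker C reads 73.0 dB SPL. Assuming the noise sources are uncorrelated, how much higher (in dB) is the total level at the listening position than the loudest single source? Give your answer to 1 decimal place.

2.1 dB

Incoherent sources sum as intensities:
L_total = 10·log₁₀(10^(74.9/10) + 10^(79.1/10) + 10^(73.0/10)) = 81.21 dB SPL.
Excess over the loudest (79.1 dB): 81.21 − 79.1 = 2.1 dB.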